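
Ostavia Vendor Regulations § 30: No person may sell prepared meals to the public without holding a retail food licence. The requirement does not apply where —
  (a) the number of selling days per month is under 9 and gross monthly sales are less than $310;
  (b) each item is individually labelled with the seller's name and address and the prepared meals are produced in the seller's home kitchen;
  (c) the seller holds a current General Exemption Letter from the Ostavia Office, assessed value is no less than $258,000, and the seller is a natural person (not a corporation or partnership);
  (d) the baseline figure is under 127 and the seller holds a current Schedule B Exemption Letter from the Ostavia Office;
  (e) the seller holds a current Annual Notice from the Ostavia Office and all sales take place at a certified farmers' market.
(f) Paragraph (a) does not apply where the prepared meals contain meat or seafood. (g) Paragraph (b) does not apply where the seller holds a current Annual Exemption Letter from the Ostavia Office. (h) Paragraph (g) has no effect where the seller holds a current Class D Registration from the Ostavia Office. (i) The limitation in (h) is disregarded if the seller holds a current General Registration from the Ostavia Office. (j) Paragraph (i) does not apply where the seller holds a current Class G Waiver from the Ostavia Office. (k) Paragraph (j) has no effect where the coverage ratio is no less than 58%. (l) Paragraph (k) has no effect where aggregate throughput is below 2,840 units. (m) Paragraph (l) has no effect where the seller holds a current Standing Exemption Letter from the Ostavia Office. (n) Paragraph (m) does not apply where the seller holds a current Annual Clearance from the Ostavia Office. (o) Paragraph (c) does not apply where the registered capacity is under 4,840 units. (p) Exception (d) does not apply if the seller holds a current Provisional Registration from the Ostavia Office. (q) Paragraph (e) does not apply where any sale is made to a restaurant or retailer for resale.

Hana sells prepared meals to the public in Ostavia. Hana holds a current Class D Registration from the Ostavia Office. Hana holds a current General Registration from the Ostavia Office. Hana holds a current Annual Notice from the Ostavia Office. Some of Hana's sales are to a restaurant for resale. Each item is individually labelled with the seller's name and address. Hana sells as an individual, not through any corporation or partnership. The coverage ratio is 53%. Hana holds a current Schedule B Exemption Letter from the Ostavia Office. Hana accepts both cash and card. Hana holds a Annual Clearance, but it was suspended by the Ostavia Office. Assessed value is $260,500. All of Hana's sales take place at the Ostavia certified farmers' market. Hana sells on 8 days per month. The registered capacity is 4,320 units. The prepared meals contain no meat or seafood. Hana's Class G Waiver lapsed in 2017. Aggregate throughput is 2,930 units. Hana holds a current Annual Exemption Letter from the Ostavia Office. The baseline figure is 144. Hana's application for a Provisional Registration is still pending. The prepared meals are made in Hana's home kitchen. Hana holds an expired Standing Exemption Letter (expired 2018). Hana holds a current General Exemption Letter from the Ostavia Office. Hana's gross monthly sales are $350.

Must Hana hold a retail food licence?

Exception (a) fails — gross monthly sales are $350, not less than $310.
Exception (b) is satisfied on its face — items are individually labelled; the prepared meals are home-kitchen produced. Turning to paragraphs (g)–(n): (g) operates against (b): a current Annual Exemption Letter is held. (h) would limit (g) — a current Class D Registration is held — but (i) sets (h) aside: (i) is triggered — a current General Registration is held. (j), which would lift (i), is not engaged — there is no Class G Waiver in force. Exception (b) does not apply.
Exception (c): a current General Exemption Letter is held; assessed value is $260,500, meeting the $258,000 threshold; the seller is a natural person — every condition holds. Turning to paragraph (o): (o) is triggered — the registered capacity is 4,320 units, under the 4,840 units limit. (c) is therefore removed.
Exception (d) fails — the baseline figure is 144, not under 127.
Exception (e) is satisfied on its face — a current Annual Notice is held; all sales are at a certified farmers' market. But: (q) applies — some sales are to a restaurant for resale. Exception (e) does not apply.
No exception is made out. Hana falls within the general rule.

Yes — Hana must hold a retail food licence.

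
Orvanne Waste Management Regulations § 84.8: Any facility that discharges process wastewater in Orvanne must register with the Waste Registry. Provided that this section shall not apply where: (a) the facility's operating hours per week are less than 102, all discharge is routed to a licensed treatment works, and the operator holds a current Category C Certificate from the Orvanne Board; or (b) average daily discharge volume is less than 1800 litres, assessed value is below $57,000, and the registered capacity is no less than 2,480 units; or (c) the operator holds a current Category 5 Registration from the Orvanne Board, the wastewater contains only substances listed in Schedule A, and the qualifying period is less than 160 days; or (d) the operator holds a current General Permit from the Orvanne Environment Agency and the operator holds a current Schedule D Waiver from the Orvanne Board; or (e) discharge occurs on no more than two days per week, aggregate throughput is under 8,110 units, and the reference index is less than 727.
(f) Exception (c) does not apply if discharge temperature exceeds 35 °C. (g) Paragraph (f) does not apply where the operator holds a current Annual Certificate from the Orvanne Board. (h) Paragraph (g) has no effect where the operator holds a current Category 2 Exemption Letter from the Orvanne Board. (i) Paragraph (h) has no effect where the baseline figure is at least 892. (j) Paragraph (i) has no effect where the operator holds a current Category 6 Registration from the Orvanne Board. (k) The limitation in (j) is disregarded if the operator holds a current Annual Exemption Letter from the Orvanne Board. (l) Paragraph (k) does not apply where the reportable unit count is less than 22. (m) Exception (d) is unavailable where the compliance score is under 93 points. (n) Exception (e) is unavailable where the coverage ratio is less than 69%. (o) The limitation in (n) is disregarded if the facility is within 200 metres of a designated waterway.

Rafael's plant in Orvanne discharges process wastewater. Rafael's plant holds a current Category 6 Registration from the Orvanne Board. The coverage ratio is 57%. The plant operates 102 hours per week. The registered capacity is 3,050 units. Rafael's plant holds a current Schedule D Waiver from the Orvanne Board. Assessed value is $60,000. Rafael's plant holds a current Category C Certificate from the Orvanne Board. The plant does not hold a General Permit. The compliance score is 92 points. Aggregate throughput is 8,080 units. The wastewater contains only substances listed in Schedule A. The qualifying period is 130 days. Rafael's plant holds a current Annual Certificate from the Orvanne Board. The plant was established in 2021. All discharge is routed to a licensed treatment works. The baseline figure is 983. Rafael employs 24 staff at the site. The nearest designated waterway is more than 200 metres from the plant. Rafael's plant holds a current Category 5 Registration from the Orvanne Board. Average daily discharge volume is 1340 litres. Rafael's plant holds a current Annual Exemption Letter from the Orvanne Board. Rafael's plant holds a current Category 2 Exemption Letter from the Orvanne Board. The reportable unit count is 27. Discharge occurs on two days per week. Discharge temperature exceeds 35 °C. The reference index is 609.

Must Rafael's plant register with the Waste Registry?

Exception (a) requires that the facility's operating hours per week are less than 102; but the facility's operating hours per week are 102, not less than 102, so (a) is unavailable.
Exception (b) requires that assessed value is below $57,000; but assessed value is $60,000, not below $57,000, so (b) is unavailable.
Exception (c): a current Category 5 Registration is held; the wastewater is Schedule-A-only; the qualifying period is 130 days, less than the 160 days limit — every condition holds. Considering the limiting provisions: (f) would limit (c) — discharge temperature exceeds 35 °C — but (g) sets (f) aside: (g) operates — a current Annual Certificate is held. (h) operates (a current Category 2 Exemption Letter is held), but yields to (i): (i) applies — the baseline figure is 983, meeting the 892 threshold. (j) is triggered (a current Category 6 Registration is held), but is set aside by (k): (k) operates against (j): a current Annual Exemption Letter is held. (l), which would lift (k), is inapplicable — the reportable unit count is 27, not less than 22. (c) remains available.
Exception (d) fails — no General Permit is held.
Exception (e): discharge occurs on no more than two days per week; aggregate throughput is 8,080 units, under the 8,110 units limit; the reference index is 609, less than the 727 limit — every condition holds. Turning to paragraphs (n)–(o): (n) is engaged — the coverage ratio is 57%, less than the 69% limit. (o) is inapplicable (the plant is more than 200 m from any designated waterway), so (n) stands. (e) is therefore removed.

No — exception (c) applies; Rafael's plant is not required to register with the Waste Registry.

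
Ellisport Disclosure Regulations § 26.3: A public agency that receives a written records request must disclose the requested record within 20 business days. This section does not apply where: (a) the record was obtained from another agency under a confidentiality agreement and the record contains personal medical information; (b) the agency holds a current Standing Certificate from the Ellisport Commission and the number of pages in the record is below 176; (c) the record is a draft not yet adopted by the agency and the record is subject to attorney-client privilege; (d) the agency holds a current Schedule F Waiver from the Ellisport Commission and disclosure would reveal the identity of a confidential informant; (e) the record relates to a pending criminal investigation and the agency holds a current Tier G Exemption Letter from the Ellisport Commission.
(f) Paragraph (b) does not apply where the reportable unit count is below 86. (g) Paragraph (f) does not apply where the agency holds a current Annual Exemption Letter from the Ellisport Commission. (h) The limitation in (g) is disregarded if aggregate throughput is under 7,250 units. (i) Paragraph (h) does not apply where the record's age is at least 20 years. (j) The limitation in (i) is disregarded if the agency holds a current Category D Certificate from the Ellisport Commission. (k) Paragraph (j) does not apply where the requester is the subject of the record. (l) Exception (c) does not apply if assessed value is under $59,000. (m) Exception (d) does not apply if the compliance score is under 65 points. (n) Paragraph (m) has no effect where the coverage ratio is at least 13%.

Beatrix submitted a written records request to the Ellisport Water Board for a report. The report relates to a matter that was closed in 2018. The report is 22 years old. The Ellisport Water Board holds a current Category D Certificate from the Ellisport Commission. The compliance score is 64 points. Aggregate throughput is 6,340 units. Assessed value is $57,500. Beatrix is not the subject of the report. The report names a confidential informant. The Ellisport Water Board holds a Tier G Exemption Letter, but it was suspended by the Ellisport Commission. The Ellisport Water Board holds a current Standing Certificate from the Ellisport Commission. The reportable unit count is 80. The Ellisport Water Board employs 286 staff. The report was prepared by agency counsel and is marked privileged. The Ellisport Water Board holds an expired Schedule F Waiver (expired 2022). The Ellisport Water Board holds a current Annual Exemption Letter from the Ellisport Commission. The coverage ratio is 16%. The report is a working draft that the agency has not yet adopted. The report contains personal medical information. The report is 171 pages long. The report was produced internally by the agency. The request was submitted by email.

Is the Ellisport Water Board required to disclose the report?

Yes — the Ellisport Water Board must disclose the report.

Exception (a) does not apply: the report was produced internally.
Exception (b) is satisfied on its face — a current Standing Certificate is held; the number of pages in the record is 171, below the 176 limit. But applying paragraphs (f)–(k): (f) applies — the reportable unit count is 80, below the 86 limit. (g) would limit (f) — a current Annual Exemption Letter is held — but (h) sets (g) aside: (h) operates against (g): aggregate throughput is 6,340 units, under the 7,250 units limit. (i) applies (the record's age is 22 years, meeting the 20 years threshold), but is itself disapplied by (j): (j) is engaged — a current Category D Certificate is held. (k) is not triggered (Beatrix is not the subject of the report), so (j) stands. So (b) is unavailable.
Exception (c)'s conditions are all satisfied: the report is an unadopted draft; the report is privileged. But applying paragraph (l): (l) is engaged — assessed value is $57,500, under the $59,000 limit. (c) is therefore removed.
Exception (d) requires that the agency holds a current Schedule F Waiver from the Ellisport Commission; but the Schedule F Waiver is not current, so (d) is unavailable.
Exception (e) fails — the report relates to a closed matter.
No exception displaces § 26.3.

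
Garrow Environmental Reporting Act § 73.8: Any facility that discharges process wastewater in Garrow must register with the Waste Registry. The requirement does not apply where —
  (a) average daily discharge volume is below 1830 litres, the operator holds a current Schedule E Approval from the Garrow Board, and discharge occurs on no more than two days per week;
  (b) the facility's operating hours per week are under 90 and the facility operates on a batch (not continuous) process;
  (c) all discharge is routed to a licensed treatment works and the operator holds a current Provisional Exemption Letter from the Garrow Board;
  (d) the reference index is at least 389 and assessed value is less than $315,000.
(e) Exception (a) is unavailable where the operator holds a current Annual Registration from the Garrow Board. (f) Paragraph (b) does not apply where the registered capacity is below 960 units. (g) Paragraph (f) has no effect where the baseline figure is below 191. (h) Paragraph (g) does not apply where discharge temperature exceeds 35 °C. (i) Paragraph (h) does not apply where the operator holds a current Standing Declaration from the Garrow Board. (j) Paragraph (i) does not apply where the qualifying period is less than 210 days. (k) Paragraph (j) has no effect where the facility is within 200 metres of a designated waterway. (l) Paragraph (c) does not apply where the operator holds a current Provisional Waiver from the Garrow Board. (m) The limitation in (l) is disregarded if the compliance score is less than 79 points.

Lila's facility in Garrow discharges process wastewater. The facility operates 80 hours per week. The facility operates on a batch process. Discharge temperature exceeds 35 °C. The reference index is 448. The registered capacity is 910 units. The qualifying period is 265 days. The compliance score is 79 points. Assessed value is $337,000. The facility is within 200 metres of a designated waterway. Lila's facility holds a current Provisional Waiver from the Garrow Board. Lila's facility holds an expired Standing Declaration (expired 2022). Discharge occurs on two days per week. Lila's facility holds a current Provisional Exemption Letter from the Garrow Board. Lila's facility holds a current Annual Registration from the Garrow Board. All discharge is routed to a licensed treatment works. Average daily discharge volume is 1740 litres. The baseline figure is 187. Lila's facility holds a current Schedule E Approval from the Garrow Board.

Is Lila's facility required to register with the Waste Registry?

Exception (a): average daily discharge volume is 1740 litres, below the 1830 litres limit; a current Schedule E Approval is held; discharge occurs on no more than two days per week — every condition holds. Turning to paragraph (e): (e) operates against (a): a current Annual Registration is held. (a) is therefore removed.
Exception (b) is satisfied on its face — the facility's operating hours per week are 80, under the 90 limit; the facility operates on a batch process. Turning to paragraphs (f)–(k): (f) applies — the registered capacity is 910 units, below the 960 units limit. (g) is engaged (the baseline figure is 187, below the 191 limit), but is set aside by (h): (h) applies — discharge temperature exceeds 35 °C. (i) is not engaged (there is no Standing Declaration in force), so (h) stands. So (b) is unavailable.
Exception (c)'s conditions are all satisfied: discharge is routed to a licensed treatment works; a current Provisional Exemption Letter is held. Turning to paragraphs (l)–(m): (l) is engaged — a current Provisional Waiver is held. (m) is not triggered (the compliance score is 79 points, not less than 79 points), so (l) stands. Exception (c) does not apply.
Exception (d) does not apply: assessed value is $337,000, not less than $315,000.
No exception applies. The general rule governs.

Yes — Lila's facility must register with the Waste Registry.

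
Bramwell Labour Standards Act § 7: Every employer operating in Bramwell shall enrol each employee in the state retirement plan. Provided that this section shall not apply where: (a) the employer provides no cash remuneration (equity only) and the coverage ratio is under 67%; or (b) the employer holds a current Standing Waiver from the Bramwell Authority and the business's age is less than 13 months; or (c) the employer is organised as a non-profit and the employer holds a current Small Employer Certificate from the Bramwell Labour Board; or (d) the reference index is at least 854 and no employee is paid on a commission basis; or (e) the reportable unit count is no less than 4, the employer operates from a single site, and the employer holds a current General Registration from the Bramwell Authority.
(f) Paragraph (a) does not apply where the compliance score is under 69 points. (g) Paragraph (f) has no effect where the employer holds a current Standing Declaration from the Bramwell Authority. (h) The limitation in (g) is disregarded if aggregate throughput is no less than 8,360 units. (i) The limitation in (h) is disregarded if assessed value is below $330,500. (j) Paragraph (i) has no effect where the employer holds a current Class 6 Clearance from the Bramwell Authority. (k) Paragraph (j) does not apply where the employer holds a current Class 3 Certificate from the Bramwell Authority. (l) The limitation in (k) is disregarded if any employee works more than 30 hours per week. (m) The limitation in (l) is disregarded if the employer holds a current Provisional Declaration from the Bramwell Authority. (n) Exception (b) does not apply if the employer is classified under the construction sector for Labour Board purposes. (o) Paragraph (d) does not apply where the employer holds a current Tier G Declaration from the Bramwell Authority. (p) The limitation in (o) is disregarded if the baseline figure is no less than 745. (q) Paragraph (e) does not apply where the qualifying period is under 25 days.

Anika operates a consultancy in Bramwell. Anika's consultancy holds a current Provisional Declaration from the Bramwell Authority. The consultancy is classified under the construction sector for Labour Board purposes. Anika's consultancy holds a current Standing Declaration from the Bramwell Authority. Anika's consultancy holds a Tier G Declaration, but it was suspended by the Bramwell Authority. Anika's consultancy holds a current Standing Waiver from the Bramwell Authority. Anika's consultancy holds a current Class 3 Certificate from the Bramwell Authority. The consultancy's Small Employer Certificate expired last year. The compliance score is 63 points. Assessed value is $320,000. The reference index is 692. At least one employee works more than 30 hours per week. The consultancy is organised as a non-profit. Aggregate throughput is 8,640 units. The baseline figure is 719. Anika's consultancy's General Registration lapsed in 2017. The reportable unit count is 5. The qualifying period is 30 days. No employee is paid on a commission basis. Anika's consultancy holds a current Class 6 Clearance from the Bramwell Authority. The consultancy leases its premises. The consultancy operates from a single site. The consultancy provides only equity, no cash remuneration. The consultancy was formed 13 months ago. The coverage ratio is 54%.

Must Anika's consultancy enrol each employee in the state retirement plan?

No — exception (a) applies; Anika's consultancy is not required to enrol each employee in the state retirement plan.

Exception (a)'s conditions are all satisfied: remuneration is equity-only; the coverage ratio is 54%, under the 67% limit. Under paragraphs (f)–(m): (f) would limit (a) — the compliance score is 63 points, under the 69 points limit — but (g) sets (f) aside: (g) is engaged — a current Standing Declaration is held. (h) is engaged (aggregate throughput is 8,640 units, meeting the 8,360 units threshold), but yields to (i): (i) is triggered — assessed value is $320,000, below the $330,500 limit. (j) is triggered (a current Class 6 Clearance is held), but is set aside by (k): (k) is engaged — a current Class 3 Certificate is held. (l) applies (at least one employee exceeds 30 hours/week), but is displaced by (m): (m) is triggered — a current Provisional Declaration is held. So (a) applies.
Exception (b) does not apply: the business's age is 13 months, not less than 13 months.
Exception (c) requires that the employer holds a current Small Employer Certificate from the Bramwell Labour Board; but the Small Employer Certificate has expired, so (c) is unavailable.
Exception (d) does not apply: the reference index is 692, short of 854.
Exception (e) requires that the employer holds a current General Registration from the Bramwell Authority; but the General Registration is not current, so (e) is unavailable.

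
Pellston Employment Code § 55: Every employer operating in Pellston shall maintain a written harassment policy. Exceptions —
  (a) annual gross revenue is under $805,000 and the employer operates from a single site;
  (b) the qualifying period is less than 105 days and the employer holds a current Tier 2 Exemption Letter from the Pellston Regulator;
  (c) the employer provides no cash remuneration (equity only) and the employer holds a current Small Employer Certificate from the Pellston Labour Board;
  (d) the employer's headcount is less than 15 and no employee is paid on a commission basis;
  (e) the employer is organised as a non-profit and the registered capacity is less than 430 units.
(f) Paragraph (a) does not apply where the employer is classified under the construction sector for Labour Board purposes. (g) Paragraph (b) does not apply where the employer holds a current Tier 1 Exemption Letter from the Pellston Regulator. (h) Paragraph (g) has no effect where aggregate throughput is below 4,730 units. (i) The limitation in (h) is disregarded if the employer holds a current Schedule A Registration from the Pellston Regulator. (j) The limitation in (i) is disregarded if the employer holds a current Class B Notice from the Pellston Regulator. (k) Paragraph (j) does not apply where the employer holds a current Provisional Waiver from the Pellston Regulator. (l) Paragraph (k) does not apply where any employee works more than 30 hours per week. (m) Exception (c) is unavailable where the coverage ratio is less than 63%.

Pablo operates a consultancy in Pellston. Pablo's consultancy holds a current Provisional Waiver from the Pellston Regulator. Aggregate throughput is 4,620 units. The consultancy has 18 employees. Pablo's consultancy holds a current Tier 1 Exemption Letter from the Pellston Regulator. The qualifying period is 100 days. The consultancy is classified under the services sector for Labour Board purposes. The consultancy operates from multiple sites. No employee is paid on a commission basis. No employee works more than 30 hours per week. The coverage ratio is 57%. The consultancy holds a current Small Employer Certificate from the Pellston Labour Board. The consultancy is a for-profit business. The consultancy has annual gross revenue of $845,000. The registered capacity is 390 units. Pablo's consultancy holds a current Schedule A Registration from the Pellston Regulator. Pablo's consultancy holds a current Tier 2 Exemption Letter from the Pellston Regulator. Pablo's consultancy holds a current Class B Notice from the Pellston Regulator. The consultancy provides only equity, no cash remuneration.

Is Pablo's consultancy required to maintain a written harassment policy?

Yes — Pablo's consultancy must maintain a written harassment policy.

Exception (a) requires that annual gross revenue is under $805,000; but annual gross revenue is $845,000, not under $805,000, so (a) is unavailable.
All of (b)'s requirements are met (the qualifying period is 100 days, less than the 105 days limit; a current Tier 2 Exemption Letter is held). However, paragraphs (g)–(l) must be considered: (g) operates — a current Tier 1 Exemption Letter is held. (h) is engaged (aggregate throughput is 4,620 units, below the 4,730 units limit), but is displaced by (i): (i) operates against (h): a current Schedule A Registration is held. (j) would limit (i) — a current Class B Notice is held — but (k) sets (j) aside: (k) operates against (j): a current Provisional Waiver is held. (l) is not engaged (no employee exceeds 30 hours/week), so (k) stands. So (b) is unavailable.
Exception (c)'s conditions are all satisfied: remuneration is equity-only; a current Small Employer Certificate is held. However, paragraph (m) must be considered: (m) operates — the coverage ratio is 57%, less than the 63% limit. (c) is therefore removed.
Exception (d) fails — the employer's headcount is 18, not less than 15.
Exception (e) requires that the employer is organised as a non-profit; but the employer is for-profit, so (e) is unavailable.
No exception is made out. Pablo's consultancy falls within the general rule.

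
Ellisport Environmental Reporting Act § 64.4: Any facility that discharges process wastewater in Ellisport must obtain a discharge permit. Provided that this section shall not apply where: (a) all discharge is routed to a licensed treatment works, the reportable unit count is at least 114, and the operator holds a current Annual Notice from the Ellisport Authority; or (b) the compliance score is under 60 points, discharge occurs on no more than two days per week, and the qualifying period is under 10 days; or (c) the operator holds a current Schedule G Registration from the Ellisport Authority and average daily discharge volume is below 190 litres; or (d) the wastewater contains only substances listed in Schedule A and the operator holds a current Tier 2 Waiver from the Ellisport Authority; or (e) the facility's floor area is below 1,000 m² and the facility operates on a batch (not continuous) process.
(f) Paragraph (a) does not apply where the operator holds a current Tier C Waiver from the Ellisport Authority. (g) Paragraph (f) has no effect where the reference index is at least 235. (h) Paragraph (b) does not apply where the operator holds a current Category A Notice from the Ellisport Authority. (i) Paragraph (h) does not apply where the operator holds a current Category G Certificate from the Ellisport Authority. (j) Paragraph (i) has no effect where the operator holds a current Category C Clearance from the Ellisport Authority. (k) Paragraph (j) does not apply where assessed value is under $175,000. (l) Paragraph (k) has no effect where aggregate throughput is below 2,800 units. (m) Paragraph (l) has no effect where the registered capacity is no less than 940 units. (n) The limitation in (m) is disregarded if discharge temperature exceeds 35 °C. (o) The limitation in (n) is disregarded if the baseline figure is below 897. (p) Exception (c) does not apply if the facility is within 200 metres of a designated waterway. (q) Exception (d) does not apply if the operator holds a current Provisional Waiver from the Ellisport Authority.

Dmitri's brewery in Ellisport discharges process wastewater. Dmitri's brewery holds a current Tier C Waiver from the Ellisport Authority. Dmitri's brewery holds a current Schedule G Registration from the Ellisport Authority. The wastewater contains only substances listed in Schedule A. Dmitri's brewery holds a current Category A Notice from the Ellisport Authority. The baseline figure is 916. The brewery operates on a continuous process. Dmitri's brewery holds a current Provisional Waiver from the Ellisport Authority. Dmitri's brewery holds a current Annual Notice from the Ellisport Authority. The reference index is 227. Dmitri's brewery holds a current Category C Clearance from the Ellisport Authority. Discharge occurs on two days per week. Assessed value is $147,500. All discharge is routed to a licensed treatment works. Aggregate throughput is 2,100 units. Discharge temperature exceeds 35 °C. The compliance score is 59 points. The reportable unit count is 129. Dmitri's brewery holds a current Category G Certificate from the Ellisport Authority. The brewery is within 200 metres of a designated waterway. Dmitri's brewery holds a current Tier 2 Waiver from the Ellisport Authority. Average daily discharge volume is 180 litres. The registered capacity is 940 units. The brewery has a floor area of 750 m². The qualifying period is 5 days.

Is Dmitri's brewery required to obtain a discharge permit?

All of (a)'s requirements are met (discharge is routed to a licensed treatment works; the reportable unit count is 129, meeting the 114 threshold; a current Annual Notice is held). But: (f) operates — a current Tier C Waiver is held. (g), which would lift (f), is inapplicable — the reference index is 227, short of 235. So (a) is unavailable.
All of (b)'s requirements are met (the compliance score is 59 points, under the 60 points limit; discharge occurs on no more than two days per week; the qualifying period is 5 days, under the 10 days limit). However, paragraphs (h)–(o) must be considered: (h) is engaged — a current Category A Notice is held. (i) would limit (h) — a current Category G Certificate is held — but (j) sets (i) aside: (j) is triggered — a current Category C Clearance is held. (k) would limit (j) — assessed value is $147,500, under the $175,000 limit — but (l) sets (k) aside: (l) operates — aggregate throughput is 2,100 units, below the 2,800 units limit. (m) would limit (l) — the registered capacity is 940 units, meeting the 940 units threshold — but (n) sets (m) aside: (n) applies — discharge temperature exceeds 35 °C. (o), which would lift (n), is not triggered — the baseline figure is 916, not below 897. Exception (b) does not apply.
Exception (c): a current Schedule G Registration is held; average daily discharge volume is 180 litres, below the 190 litres limit — every condition holds. However, paragraph (p) must be considered: (p) operates against (c): the brewery is within 200 m of a designated waterway. (c) is therefore removed.
Exception (d) is satisfied on its face — the wastewater is Schedule-A-only; a current Tier 2 Waiver is held. But applying paragraph (q): (q) operates — a current Provisional Waiver is held. Exception (d) does not apply.
Exception (e) fails — the facility operates on a continuous process.
None of the exceptions is available; § 64.4 applies in full.

Yes — Dmitri's brewery must obtain a discharge permit.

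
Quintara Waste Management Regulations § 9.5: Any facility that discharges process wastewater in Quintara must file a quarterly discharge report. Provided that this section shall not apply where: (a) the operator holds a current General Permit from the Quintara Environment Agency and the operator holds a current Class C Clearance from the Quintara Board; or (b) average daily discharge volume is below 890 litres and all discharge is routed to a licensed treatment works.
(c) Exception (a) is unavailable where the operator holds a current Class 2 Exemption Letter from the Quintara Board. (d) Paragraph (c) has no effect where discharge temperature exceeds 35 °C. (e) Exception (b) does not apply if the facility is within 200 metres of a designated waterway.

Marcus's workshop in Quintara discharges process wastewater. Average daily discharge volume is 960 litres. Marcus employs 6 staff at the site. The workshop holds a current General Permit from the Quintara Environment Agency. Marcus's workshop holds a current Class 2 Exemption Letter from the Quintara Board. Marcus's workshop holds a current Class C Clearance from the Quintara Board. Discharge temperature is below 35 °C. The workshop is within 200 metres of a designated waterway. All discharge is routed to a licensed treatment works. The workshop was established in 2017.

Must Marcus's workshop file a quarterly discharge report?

Yes — Marcus's workshop must file a quarterly discharge report.

All of (a)'s requirements are met (a current General Permit is held; a current Class C Clearance is held). But applying paragraphs (c)–(d): (c) is engaged — a current Class 2 Exemption Letter is held. (d), which would lift (c), is inapplicable — discharge temperature is below 35 °C. (a) is therefore removed.
Exception (b) fails — average daily discharge volume is 960 litres, not below 890 litres.
No exception displaces § 9.5.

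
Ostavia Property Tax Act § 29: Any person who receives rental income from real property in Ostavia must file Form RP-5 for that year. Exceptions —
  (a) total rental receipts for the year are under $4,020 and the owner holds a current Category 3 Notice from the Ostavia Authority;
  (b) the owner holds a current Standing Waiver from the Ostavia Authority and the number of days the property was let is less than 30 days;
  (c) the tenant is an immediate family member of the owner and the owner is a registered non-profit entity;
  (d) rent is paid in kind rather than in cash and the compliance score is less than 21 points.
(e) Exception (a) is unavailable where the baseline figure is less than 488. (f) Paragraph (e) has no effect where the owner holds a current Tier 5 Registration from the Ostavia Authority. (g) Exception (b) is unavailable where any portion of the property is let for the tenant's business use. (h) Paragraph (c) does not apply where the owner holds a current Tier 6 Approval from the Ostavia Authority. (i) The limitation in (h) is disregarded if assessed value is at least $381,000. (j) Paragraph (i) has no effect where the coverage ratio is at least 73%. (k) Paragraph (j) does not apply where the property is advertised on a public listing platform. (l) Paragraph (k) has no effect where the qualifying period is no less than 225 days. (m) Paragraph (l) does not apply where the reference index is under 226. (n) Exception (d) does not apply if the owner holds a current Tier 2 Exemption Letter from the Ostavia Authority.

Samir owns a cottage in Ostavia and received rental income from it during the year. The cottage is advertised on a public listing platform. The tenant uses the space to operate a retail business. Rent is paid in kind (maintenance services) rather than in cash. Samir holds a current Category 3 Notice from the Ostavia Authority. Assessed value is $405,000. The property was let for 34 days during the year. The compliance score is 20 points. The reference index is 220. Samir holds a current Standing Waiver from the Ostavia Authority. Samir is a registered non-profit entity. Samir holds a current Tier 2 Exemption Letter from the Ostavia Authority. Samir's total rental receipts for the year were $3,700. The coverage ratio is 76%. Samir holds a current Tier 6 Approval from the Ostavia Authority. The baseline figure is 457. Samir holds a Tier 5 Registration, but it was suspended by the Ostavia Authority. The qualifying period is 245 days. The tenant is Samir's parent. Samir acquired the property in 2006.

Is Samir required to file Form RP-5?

No — exception (c) applies; Samir is not required to file Form RP-5.

Exception (a): total rental receipts for the year are $3,700, under the $4,020 limit; a current Category 3 Notice is held — every condition holds. Turning to paragraphs (e)–(f): (e) applies — the baseline figure is 457, less than the 488 limit. (f) is not triggered (the Tier 5 Registration is not current), so (e) stands. Exception (a) does not apply.
Exception (b) requires that the number of days the property was let is less than 30 days; but the number of days the property was let is 34 days, not less than 30 days, so (b) is unavailable.
Exception (c) is satisfied on its face — the tenant is an immediate family member; Samir is a registered non-profit. Under paragraphs (h)–(m): (h) would limit (c) — a current Tier 6 Approval is held — but (i) sets (h) aside: (i) is triggered — assessed value is $405,000, meeting the $381,000 threshold. (j) applies (the coverage ratio is 76%, meeting the 73% threshold), but is set aside by (k): (k) operates against (j): the property is publicly advertised. (l) would limit (k) — the qualifying period is 245 days, meeting the 225 days threshold — but (m) sets (l) aside: (m) operates against (l): the reference index is 220, under the 226 limit. Exception (c) stands.
Exception (d): rent is paid in kind; the compliance score is 20 points, less than the 21 points limit — every condition holds. But: (n) operates against (d): a current Tier 2 Exemption Letter is held. Exception (d) does not apply.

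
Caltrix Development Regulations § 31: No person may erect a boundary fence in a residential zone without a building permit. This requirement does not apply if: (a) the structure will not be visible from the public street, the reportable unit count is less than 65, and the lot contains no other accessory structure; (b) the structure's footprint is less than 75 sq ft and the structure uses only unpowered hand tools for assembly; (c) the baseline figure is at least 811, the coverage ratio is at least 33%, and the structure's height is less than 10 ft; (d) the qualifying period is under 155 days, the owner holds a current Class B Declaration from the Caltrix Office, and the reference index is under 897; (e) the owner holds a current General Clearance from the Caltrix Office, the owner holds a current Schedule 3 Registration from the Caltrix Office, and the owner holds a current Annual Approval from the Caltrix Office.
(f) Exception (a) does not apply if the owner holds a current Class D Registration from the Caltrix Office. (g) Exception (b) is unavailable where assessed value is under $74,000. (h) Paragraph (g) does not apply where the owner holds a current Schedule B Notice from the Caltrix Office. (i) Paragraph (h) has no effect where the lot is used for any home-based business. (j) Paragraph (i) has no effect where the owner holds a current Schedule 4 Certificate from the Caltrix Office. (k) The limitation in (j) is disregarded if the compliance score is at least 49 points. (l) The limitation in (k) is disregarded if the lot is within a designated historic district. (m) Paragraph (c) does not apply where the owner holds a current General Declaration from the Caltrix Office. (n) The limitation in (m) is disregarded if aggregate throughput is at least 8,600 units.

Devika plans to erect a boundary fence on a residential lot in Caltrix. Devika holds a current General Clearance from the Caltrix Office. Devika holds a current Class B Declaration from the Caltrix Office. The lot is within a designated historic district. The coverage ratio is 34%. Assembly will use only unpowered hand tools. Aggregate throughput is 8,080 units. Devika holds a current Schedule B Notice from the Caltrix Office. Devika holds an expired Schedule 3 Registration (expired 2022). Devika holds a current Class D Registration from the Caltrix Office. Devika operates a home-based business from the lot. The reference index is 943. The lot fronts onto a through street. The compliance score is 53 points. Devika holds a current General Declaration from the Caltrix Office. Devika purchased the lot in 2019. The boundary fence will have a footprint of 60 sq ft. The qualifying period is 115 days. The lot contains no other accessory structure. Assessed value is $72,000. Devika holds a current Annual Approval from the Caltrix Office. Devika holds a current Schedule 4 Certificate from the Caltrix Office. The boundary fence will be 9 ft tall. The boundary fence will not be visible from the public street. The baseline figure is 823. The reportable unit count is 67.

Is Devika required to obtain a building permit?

Exception (a) does not apply: the reportable unit count is 67, not less than 65.
Exception (b): the structure's footprint is 60 sq ft, less than the 75 sq ft limit; assembly uses only hand tools — every condition holds. Considering the limiting provisions: (g) would limit (b) — assessed value is $72,000, under the $74,000 limit — but (h) sets (g) aside: (h) operates against (g): a current Schedule B Notice is held. (i) would limit (h) — a home-based business operates on the lot — but (j) sets (i) aside: (j) operates — a current Schedule 4 Certificate is held. (k) operates (the compliance score is 53 points, meeting the 49 points threshold), but is set aside by (l): (l) applies — the lot is in a historic district. Exception (b) stands.
Exception (c): the baseline figure is 823, meeting the 811 threshold; the coverage ratio is 34%, meeting the 33% threshold; the structure's height is 9 ft, less than the 10 ft limit — every condition holds. Turning to paragraphs (m)–(n): (m) operates — a current General Declaration is held. (n), which would lift (m), is inapplicable — aggregate throughput is 8,080 units, short of 8,600 units. So (c) is unavailable.
Exception (d) does not apply: the reference index is 943, not under 897.
Exception (e) requires that the owner holds a current Schedule 3 Registration from the Caltrix Office; but no current Schedule 3 Registration is held, so (e) is unavailable.

No — exception (b) applies; Devika does not need a building permit.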